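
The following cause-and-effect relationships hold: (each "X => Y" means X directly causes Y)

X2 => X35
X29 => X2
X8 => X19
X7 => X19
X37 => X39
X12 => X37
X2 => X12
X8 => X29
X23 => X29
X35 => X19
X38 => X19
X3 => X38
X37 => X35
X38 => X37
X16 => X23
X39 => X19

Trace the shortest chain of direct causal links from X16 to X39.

X16 → X23
X23 → X29
X29 → X2
X2 → X12
X12 → X37
X37 → X39
Length: 6 steps.

X16 → X23 → X29 → X2 → X12 → X37 → X39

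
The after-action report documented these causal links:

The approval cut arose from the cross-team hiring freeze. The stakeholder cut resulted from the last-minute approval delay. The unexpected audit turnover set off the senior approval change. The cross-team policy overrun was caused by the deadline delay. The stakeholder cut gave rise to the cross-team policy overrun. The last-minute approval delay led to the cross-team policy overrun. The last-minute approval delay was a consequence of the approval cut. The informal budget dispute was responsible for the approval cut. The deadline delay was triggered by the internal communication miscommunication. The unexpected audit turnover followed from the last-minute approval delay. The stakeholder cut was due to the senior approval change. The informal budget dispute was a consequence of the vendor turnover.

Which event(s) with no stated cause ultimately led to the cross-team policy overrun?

the cross-team hiring freeze, the internal communication miscommunication, the vendor turnover

Tracing upstream from the cross-team policy overrun: the cross-team policy overrun ← the last-minute approval delay ← the approval cut ← the cross-team hiring freeze.
A separate upstream branch: the cross-team policy overrun ← the last-minute approval delay ← the approval cut ← the informal budget dispute ← the vendor turnover.
A separate upstream branch: the cross-team policy overrun ← the deadline delay ← the internal communication miscommunication.
Each of those chain origins has no stated cause.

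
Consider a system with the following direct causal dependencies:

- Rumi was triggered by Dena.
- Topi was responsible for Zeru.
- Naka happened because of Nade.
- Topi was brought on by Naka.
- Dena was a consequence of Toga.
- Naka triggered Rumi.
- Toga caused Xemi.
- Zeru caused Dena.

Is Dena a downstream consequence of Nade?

There is a causal chain: Nade → Naka → Topi → Zeru → Dena.

Yes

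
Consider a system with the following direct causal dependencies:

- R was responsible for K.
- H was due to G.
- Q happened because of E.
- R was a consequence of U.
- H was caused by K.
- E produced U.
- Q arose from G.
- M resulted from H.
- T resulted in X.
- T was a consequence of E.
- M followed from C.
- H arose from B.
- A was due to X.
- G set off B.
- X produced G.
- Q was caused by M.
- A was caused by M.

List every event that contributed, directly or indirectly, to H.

B, E, G, K, R, T, U, X

Immediate causes of H: K, G, B.
Further upstream: E, T, U, R, X.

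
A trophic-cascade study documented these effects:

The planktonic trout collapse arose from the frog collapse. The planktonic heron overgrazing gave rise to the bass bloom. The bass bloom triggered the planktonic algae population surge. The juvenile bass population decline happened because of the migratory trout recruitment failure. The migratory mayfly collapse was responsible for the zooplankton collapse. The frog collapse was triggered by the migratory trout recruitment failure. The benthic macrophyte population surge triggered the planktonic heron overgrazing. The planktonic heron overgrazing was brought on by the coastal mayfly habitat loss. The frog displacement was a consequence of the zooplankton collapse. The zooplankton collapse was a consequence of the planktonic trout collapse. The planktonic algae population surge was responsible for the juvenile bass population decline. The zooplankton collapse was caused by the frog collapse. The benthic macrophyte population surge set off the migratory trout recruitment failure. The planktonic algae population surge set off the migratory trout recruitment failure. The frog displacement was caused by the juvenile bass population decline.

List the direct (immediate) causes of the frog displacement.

Upstream contributors include the benthic macrophyte population surge, the coastal mayfly habitat loss, the planktonic heron overgrazing, the bass bloom, the planktonic algae population surge, the migratory trout recruitment failure, the frog collapse, the migratory mayfly collapse, the planktonic trout collapse, but only the juvenile bass population decline, the zooplankton collapse feed directly into the frog displacement.

the juvenile bass population decline, the zooplankton collapse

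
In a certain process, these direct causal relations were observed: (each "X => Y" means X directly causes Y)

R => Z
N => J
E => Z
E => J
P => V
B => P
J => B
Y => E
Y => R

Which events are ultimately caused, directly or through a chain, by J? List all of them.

B, P, V

Direct effects: B.
2 steps out: P.
3 steps out: V.
Not reachable from it: Y, R, E, Z, N.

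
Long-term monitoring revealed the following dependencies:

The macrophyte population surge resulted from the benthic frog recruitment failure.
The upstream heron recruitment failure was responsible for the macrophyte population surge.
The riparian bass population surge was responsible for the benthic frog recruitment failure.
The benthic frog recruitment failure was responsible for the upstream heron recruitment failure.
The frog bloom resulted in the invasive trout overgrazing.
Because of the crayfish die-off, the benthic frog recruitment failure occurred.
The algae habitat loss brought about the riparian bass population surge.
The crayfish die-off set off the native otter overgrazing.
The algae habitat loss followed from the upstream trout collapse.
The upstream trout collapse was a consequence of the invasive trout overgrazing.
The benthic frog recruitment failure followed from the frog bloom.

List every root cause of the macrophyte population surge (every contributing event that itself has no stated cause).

Tracing upstream from the macrophyte population surge: the macrophyte population surge ← the benthic frog recruitment failure ← the frog bloom.
A separate upstream branch: the macrophyte population surge ← the benthic frog recruitment failure ← the crayfish die-off.
Each of those chain origins has no stated cause.

the crayfish die-off, the frog bloom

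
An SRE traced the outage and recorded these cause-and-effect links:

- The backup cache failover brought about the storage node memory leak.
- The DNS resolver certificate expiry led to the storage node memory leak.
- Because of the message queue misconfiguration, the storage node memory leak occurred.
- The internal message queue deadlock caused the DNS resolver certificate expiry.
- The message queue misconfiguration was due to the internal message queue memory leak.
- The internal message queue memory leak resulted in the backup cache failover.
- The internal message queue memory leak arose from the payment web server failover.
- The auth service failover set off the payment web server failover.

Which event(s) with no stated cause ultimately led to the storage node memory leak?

the auth service failover, the internal message queue deadlock

Tracing upstream from the storage node memory leak: the storage node memory leak ← the backup cache failover ← the internal message queue memory leak ← the payment web server failover ← the auth service failover.
A separate upstream branch: the storage node memory leak ← the DNS resolver certificate expiry ← the internal message queue deadlock.
Each of those chain origins has no stated cause.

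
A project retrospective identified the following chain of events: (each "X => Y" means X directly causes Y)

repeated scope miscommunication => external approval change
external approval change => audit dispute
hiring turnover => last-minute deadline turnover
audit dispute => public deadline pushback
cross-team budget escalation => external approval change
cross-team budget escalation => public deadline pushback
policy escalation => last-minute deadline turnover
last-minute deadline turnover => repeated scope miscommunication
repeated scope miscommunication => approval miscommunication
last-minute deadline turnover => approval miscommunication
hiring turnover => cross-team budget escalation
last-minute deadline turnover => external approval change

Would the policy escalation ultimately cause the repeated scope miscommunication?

Yes

There is a causal chain: the policy escalation → the last-minute deadline turnover → the repeated scope miscommunication.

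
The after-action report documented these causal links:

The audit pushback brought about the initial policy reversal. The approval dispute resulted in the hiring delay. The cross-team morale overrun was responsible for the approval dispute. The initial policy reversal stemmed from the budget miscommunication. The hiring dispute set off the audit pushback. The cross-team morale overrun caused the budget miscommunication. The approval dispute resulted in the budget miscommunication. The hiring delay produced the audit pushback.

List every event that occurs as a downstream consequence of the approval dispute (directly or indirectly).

the audit pushback, the budget miscommunication, the hiring delay, the initial policy reversal

Direct effects: the budget miscommunication, the hiring delay.
2 steps out: the audit pushback, the initial policy reversal.
Not reachable from it: the cross-team morale overrun, the hiring dispute.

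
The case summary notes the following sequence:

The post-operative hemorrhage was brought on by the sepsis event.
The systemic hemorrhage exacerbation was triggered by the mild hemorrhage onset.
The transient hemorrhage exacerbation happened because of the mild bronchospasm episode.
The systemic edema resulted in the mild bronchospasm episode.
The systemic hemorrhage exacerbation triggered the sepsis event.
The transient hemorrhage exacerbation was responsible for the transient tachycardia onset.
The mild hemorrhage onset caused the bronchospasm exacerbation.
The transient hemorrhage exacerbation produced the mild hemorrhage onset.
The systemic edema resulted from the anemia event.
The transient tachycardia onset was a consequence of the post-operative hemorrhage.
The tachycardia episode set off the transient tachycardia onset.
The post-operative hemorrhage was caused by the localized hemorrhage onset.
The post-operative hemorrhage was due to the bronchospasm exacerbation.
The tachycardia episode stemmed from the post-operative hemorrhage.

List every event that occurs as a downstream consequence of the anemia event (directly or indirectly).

the bronchospasm exacerbation, the mild bronchospasm episode, the mild hemorrhage onset, the post-operative hemorrhage, the sepsis event, the systemic edema, the systemic hemorrhage exacerbation, the tachycardia episode, the transient hemorrhage exacerbation, the transient tachycardia onset

Direct effects: the systemic edema.
2 steps out: the mild bronchospasm episode.
3 steps out: the transient hemorrhage exacerbation.
4 steps out: the mild hemorrhage onset, the transient tachycardia onset.
5 steps out: the systemic hemorrhage exacerbation, the bronchospasm exacerbation.
6 steps out: the sepsis event, the post-operative hemorrhage.
7 steps out: the tachycardia episode.
Not reachable from it: the localized hemorrhage onset.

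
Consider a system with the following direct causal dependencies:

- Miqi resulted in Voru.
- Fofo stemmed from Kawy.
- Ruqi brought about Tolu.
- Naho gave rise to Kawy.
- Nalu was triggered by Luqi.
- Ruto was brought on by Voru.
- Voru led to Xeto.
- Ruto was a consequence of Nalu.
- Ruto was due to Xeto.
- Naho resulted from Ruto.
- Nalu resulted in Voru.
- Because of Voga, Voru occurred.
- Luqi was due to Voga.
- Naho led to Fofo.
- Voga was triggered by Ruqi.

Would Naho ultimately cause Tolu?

No

Naho leads to Kawy, Fofo; Tolu is not among them.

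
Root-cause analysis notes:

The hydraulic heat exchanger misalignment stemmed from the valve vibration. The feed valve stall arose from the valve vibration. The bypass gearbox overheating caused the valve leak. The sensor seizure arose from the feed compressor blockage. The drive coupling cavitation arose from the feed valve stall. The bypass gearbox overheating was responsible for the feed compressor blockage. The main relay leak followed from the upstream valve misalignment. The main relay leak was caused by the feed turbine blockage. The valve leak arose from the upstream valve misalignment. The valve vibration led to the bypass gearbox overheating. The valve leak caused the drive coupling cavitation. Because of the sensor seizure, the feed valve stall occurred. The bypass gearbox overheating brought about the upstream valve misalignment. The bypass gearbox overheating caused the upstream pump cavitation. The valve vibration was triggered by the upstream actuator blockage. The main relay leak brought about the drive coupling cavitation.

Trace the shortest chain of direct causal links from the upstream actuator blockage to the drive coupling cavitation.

the upstream actuator blockage → the valve vibration
the valve vibration → the feed valve stall
the feed valve stall → the drive coupling cavitation
Length: 3 steps.

the upstream actuator blockage → the valve vibration → the feed valve stall → the drive coupling cavitation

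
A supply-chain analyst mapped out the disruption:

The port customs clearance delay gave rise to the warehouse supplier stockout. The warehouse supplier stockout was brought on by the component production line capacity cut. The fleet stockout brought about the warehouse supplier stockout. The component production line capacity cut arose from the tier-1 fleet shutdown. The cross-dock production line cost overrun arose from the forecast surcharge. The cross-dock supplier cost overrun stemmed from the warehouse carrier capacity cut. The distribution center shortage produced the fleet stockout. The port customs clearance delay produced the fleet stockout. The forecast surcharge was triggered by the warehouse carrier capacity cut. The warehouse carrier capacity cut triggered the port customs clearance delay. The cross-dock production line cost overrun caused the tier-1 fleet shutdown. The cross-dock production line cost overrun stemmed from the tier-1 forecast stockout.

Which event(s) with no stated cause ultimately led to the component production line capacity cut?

Tracing upstream from the component production line capacity cut: the component production line capacity cut ← the tier-1 fleet shutdown ← the cross-dock production line cost overrun ← the forecast surcharge ← the warehouse carrier capacity cut.
A separate upstream branch: the component production line capacity cut ← the tier-1 fleet shutdown ← the cross-dock production line cost overrun ← the tier-1 forecast stockout.
Each of those chain origins has no stated cause.

the tier-1 forecast stockout, the warehouse carrier capacity cut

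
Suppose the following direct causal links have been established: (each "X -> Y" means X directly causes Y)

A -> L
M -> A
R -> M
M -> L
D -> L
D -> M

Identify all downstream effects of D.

A, L, M

Direct effects: M, L.
2 steps out: A.
Not reachable from it: R.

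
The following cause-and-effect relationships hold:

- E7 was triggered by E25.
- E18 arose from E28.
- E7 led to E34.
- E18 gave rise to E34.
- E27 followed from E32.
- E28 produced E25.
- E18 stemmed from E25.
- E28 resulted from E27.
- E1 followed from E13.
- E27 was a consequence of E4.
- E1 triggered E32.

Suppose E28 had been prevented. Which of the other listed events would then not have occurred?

E18, E25, E34, E7

Downstream of E28: E25, E18, E7, E34.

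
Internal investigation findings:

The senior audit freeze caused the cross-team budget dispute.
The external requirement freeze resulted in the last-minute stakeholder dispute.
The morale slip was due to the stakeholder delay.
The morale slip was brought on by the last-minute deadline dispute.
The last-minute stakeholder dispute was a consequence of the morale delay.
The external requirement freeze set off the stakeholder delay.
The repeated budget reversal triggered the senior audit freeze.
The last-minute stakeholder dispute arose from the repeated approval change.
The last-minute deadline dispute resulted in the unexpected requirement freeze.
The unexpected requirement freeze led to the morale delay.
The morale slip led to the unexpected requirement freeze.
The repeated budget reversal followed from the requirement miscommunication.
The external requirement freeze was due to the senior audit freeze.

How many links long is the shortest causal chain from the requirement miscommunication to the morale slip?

5

Shortest chain: the requirement miscommunication → the repeated budget reversal → the senior audit freeze → the external requirement freeze → the stakeholder delay → the morale slip.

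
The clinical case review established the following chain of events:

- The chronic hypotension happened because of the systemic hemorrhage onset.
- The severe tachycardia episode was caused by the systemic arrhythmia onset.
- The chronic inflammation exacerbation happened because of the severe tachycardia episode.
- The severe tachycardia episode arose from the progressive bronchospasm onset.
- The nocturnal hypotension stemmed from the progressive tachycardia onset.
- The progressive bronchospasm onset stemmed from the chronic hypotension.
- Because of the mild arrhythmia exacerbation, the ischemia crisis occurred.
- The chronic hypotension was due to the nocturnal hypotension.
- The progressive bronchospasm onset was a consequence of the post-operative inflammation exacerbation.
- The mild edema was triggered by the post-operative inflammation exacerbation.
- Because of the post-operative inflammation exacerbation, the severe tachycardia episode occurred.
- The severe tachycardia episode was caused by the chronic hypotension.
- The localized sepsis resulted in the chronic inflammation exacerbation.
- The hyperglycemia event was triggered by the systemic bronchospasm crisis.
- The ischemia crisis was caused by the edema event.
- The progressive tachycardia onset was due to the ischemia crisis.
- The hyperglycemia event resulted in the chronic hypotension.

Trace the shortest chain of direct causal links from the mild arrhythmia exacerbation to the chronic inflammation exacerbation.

the mild arrhythmia exacerbation → the ischemia crisis → the progressive tachycardia onset → the nocturnal hypotension → the chronic hypotension → the severe tachycardia episode → the chronic inflammation exacerbation

the mild arrhythmia exacerbation → the ischemia crisis
the ischemia crisis → the progressive tachycardia onset
the progressive tachycardia onset → the nocturnal hypotension
the nocturnal hypotension → the chronic hypotension
the chronic hypotension → the severe tachycardia episode
the severe tachycardia episode → the chronic inflammation exacerbation
Length: 6 steps.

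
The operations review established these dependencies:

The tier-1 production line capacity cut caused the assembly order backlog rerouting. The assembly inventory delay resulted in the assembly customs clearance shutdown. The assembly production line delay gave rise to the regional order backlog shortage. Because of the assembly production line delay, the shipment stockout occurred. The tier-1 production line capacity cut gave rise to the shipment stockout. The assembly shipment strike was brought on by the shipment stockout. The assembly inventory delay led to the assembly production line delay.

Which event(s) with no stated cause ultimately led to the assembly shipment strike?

the assembly inventory delay, the tier-1 production line capacity cut

Tracing upstream from the assembly shipment strike: the assembly shipment strike ← the shipment stockout ← the tier-1 production line capacity cut.
A separate upstream branch: the assembly shipment strike ← the shipment stockout ← the assembly production line delay ← the assembly inventory delay.
Each of those chain origins has no stated cause.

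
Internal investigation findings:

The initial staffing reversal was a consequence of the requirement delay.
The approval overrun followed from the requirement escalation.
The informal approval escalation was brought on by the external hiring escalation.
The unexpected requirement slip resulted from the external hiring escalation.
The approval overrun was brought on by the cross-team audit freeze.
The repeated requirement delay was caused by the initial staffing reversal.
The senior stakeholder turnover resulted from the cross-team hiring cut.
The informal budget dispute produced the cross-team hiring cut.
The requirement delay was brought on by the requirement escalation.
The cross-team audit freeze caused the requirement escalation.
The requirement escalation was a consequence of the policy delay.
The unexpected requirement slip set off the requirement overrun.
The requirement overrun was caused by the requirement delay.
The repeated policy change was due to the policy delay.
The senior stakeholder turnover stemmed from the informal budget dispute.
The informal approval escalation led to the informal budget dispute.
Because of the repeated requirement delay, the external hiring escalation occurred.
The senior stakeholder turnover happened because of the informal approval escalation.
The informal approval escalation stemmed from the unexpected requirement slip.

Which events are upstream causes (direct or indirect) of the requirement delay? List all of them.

Immediate cause of the requirement delay: the requirement escalation.
Further upstream: the policy delay, the cross-team audit freeze.

the cross-team audit freeze, the policy delay, the requirement escalation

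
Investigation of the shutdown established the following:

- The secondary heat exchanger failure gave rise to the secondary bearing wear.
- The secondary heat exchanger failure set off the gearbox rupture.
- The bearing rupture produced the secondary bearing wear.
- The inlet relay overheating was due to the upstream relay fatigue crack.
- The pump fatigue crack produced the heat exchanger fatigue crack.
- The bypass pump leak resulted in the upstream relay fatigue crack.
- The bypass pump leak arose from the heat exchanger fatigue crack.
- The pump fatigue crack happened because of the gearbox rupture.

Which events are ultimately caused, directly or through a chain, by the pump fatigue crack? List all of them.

the bypass pump leak, the heat exchanger fatigue crack, the inlet relay overheating, the upstream relay fatigue crack

Direct effects: the heat exchanger fatigue crack.
2 steps out: the bypass pump leak.
3 steps out: the upstream relay fatigue crack.
4 steps out: the inlet relay overheating.
Not reachable from it: the secondary heat exchanger failure, the gearbox rupture, the bearing rupture, the secondary bearing wear.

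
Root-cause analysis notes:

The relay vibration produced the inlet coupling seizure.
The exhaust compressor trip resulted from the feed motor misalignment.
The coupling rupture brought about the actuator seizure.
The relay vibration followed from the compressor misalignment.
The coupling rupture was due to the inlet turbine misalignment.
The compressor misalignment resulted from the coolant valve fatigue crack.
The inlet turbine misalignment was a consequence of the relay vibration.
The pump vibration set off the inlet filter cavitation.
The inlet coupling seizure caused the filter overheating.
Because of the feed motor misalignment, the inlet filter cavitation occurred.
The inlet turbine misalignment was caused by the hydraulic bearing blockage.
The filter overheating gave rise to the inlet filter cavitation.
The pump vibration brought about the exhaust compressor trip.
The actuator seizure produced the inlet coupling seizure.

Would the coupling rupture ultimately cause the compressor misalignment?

The coupling rupture leads to the actuator seizure, the inlet coupling seizure, the filter overheating, the inlet filter cavitation; the compressor misalignment is not among them.

No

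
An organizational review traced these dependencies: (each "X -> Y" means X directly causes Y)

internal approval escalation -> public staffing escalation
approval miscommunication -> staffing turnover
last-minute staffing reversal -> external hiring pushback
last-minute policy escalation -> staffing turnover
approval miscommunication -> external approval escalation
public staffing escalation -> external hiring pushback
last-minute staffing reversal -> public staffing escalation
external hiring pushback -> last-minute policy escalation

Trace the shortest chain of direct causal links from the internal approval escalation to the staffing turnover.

the internal approval escalation → the public staffing escalation
the public staffing escalation → the external hiring pushback
the external hiring pushback → the last-minute policy escalation
the last-minute policy escalation → the staffing turnover
Length: 4 steps.

the internal approval escalation → the public staffing escalation → the external hiring pushback → the last-minute policy escalation → the staffing turnover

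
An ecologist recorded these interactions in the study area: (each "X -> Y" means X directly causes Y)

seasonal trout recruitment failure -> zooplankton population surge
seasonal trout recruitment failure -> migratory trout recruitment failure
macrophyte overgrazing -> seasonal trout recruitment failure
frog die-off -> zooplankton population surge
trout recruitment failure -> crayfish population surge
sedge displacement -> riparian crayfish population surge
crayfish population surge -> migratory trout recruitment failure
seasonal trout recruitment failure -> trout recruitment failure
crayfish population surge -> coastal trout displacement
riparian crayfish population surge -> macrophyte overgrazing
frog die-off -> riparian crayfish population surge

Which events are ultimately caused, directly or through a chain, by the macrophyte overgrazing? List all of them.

Direct effects: the seasonal trout recruitment failure.
2 steps out: the trout recruitment failure, the migratory trout recruitment failure, the zooplankton population surge.
3 steps out: the crayfish population surge.
4 steps out: the coastal trout displacement.
Not reachable from it: the frog die-off, the riparian crayfish population surge, the sedge displacement.

the coastal trout displacement, the crayfish population surge, the migratory trout recruitment failure, the seasonal trout recruitment failure, the trout recruitment failure, the zooplankton population surge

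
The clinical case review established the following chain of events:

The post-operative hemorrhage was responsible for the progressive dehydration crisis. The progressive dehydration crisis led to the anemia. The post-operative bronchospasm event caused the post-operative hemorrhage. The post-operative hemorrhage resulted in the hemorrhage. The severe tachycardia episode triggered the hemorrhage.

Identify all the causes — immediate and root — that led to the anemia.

Immediate cause of the anemia: the progressive dehydration crisis.
Further upstream: the post-operative bronchospasm event, the post-operative hemorrhage.

the post-operative bronchospasm event, the post-operative hemorrhage, the progressive dehydration crisis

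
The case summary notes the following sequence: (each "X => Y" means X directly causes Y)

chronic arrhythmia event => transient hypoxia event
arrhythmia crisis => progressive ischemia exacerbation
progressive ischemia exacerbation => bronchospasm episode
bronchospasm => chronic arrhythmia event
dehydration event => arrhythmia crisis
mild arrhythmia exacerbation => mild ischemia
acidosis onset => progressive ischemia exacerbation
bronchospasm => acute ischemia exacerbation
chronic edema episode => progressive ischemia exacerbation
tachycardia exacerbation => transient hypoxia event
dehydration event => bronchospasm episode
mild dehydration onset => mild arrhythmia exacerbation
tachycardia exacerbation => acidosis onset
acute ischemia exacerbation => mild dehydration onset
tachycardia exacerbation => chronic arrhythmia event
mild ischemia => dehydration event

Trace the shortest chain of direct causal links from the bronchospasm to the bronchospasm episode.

the bronchospasm → the acute ischemia exacerbation
the acute ischemia exacerbation → the mild dehydration onset
the mild dehydration onset → the mild arrhythmia exacerbation
the mild arrhythmia exacerbation → the mild ischemia
the mild ischemia → the dehydration event
the dehydration event → the bronchospasm episode
Length: 6 steps.

the bronchospasm → the acute ischemia exacerbation → the mild dehydration onset → the mild arrhythmia exacerbation → the mild ischemia → the dehydration event → the bronchospasm episode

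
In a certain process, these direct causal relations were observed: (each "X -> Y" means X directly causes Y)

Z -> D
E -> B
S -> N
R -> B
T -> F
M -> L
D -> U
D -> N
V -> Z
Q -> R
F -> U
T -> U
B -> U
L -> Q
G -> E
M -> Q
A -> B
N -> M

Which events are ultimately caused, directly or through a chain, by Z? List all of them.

Direct effects: D.
2 steps out: N, U.
3 steps out: M.
4 steps out: L, Q.
5 steps out: R.
6 steps out: B.
Not reachable from it: V, G, S, A, E, T, F.

B, D, L, M, N, Q, R, U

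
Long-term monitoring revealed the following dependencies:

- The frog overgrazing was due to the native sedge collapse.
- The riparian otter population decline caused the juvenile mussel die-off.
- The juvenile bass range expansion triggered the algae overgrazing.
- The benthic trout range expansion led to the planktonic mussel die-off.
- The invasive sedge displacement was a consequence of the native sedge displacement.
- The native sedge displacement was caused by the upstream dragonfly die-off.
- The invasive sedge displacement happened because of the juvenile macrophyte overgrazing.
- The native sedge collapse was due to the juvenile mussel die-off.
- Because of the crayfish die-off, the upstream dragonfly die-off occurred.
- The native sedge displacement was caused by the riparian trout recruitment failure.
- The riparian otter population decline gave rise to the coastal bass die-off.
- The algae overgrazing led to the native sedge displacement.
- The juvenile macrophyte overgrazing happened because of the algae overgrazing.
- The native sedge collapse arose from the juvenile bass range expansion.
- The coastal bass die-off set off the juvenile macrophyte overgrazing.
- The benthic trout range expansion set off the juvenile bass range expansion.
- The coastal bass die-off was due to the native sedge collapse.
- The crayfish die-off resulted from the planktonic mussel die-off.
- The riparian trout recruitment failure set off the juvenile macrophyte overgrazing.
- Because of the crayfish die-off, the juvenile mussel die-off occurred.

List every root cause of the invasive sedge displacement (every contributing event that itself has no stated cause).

the benthic trout range expansion, the riparian otter population decline, the riparian trout recruitment failure

Tracing upstream from the invasive sedge displacement: the invasive sedge displacement ← the juvenile macrophyte overgrazing ← the riparian trout recruitment failure.
A separate upstream branch: the invasive sedge displacement ← the juvenile macrophyte overgrazing ← the algae overgrazing ← the juvenile bass range expansion ← the benthic trout range expansion.
A separate upstream branch: the invasive sedge displacement ← the juvenile macrophyte overgrazing ← the coastal bass die-off ← the riparian otter population decline.
Each of those chain origins has no stated cause.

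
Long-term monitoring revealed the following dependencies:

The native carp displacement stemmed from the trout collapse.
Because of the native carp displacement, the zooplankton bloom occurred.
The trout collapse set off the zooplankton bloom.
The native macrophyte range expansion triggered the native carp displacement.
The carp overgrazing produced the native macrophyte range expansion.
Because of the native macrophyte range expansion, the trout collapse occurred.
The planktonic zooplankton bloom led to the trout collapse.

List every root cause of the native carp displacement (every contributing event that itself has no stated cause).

Tracing upstream from the native carp displacement: the native carp displacement ← the native macrophyte range expansion ← the carp overgrazing.
A separate upstream branch: the native carp displacement ← the trout collapse ← the planktonic zooplankton bloom.
Each of those chain origins has no stated cause.

the carp overgrazing, the planktonic zooplankton bloom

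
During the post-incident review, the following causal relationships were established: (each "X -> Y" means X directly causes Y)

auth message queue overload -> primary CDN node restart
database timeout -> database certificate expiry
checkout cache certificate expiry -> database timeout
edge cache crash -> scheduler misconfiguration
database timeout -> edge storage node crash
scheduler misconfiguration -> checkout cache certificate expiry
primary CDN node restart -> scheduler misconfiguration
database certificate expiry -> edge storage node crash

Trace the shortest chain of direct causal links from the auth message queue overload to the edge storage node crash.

the auth message queue overload → the primary CDN node restart
the primary CDN node restart → the scheduler misconfiguration
the scheduler misconfiguration → the checkout cache certificate expiry
the checkout cache certificate expiry → the database timeout
the database timeout → the edge storage node crash
Length: 5 steps.

the auth message queue overload → the primary CDN node restart → the scheduler misconfiguration → the checkout cache certificate expiry → the database timeout → the edge storage node crash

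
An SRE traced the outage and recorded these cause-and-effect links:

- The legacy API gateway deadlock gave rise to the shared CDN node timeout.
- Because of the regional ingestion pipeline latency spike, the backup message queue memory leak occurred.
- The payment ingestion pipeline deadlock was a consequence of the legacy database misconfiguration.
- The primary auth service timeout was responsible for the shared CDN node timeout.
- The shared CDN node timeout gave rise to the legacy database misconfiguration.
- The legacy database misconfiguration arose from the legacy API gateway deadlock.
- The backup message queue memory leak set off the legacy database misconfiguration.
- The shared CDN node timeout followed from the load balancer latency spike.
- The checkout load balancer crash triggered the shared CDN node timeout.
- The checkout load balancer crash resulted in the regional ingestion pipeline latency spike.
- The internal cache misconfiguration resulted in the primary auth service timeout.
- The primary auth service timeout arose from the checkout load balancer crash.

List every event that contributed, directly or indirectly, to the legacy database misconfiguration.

Immediate causes of the legacy database misconfiguration: the legacy API gateway deadlock, the backup message queue memory leak, the shared CDN node timeout.
Further upstream: the internal cache misconfiguration, the checkout load balancer crash, the load balancer latency spike, the primary auth service timeout, the regional ingestion pipeline latency spike.

the backup message queue memory leak, the checkout load balancer crash, the internal cache misconfiguration, the legacy API gateway deadlock, the load balancer latency spike, the primary auth service timeout, the regional ingestion pipeline latency spike, the shared CDN node timeout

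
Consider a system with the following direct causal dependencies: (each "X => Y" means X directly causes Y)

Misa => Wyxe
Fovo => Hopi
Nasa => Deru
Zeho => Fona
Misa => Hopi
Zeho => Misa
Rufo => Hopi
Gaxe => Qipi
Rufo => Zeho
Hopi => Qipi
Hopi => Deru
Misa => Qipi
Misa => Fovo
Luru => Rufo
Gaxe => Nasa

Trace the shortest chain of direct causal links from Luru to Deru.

Luru → Rufo → Hopi → Deru

Luru → Rufo
Rufo → Hopi
Hopi → Deru
Length: 3 steps.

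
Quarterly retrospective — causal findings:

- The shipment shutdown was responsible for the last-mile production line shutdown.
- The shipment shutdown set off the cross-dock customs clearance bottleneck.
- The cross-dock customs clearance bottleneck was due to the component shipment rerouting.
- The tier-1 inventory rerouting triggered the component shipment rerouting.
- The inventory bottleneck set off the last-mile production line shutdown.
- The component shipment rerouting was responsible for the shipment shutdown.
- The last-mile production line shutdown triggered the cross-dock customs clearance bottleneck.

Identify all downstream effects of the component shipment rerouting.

the cross-dock customs clearance bottleneck, the last-mile production line shutdown, the shipment shutdown

Direct effects: the shipment shutdown, the cross-dock customs clearance bottleneck.
2 steps out: the last-mile production line shutdown.
Not reachable from it: the tier-1 inventory rerouting, the inventory bottleneck.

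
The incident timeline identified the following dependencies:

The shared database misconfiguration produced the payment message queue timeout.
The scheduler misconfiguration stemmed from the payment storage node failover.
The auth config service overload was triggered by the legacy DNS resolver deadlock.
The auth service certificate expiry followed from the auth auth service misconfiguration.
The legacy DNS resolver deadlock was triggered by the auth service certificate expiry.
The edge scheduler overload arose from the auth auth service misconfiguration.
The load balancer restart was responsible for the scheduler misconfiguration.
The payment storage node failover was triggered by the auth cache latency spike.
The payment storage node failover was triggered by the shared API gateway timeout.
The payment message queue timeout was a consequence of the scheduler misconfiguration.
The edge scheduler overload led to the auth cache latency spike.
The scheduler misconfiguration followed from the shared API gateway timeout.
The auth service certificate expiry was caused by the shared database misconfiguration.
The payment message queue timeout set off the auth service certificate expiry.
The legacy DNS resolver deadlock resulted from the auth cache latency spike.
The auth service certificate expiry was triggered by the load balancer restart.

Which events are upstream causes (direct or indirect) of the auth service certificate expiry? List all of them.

Immediate causes of the auth service certificate expiry: the load balancer restart, the auth auth service misconfiguration, the shared database misconfiguration, the payment message queue timeout.
Further upstream: the edge scheduler overload, the auth cache latency spike, the shared API gateway timeout, the payment storage node failover, the scheduler misconfiguration.

the auth auth service misconfiguration, the auth cache latency spike, the edge scheduler overload, the load balancer restart, the payment message queue timeout, the payment storage node failover, the scheduler misconfiguration, the shared API gateway timeout, the shared database misconfiguration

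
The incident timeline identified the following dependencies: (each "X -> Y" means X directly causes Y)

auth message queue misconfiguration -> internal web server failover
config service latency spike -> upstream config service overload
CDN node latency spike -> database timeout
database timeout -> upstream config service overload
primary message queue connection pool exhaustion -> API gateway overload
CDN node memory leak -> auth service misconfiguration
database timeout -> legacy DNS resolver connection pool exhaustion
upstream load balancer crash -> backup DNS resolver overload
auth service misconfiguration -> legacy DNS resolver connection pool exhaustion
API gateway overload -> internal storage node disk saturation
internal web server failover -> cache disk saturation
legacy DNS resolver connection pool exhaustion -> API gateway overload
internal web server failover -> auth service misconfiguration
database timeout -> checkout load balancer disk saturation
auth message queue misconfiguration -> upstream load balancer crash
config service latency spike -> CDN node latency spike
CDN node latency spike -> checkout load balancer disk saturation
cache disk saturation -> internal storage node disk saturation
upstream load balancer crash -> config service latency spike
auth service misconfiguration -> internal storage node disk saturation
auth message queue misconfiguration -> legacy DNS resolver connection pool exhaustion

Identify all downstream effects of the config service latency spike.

the API gateway overload, the CDN node latency spike, the checkout load balancer disk saturation, the database timeout, the internal storage node disk saturation, the legacy DNS resolver connection pool exhaustion, the upstream config service overload

Direct effects: the CDN node latency spike, the upstream config service overload.
2 steps out: the database timeout, the checkout load balancer disk saturation.
3 steps out: the legacy DNS resolver connection pool exhaustion.
4 steps out: the API gateway overload.
5 steps out: the internal storage node disk saturation.
Not reachable from it: the primary message queue connection pool exhaustion, the auth message queue misconfiguration, the upstream load balancer crash, the internal web server failover, the backup DNS resolver overload, the CDN node memory leak, the auth service misconfiguration, the cache disk saturation.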